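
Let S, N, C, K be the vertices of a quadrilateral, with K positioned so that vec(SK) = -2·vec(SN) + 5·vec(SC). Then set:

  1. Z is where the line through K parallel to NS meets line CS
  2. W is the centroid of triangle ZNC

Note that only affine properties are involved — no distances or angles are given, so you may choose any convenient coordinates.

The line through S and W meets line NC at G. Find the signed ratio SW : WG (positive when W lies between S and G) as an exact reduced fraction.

Assign S = (0, 0), N = (1, 0), C = (0, 1), K = (-2, 5) — the answer is frame-independent, so this choice is without loss of generality.
1. Z is where the line through K parallel to NS meets line CS ⇒ Z = (0, 5)
2. W is the centroid of triangle ZNC ⇒ W = (1/3, 2)
line SW meets NC at G = (1/7, 6/7)
W = S + t·(G−S) with t = 7/3, so SW:WG = 7/3:-4/3

SW:WG = -7/4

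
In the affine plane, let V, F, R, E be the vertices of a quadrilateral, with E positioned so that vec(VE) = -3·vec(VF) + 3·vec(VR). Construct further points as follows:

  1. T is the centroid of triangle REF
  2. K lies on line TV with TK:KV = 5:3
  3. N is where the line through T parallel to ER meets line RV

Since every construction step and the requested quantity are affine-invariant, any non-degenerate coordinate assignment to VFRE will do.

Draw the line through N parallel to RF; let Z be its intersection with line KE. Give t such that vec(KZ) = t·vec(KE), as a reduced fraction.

t = -23/9

Work in coordinates with V = (0, 0), F = (1, 0), R = (0, 1), E = (-3, 3).
1. T is the centroid of triangle REF ⇒ T = (-2/3, 4/3)
2. K lies on line TV with TK:KV = 5:3 ⇒ K = (-1/4, 1/2)
3. N is where the line through T parallel to ER meets line RV ⇒ N = (0, 8/9)
through N parallel to RF: direction (1, -1); meets KE at Z = (61/9, -53/9)
Z = K + t·(E−K) with t = -23/9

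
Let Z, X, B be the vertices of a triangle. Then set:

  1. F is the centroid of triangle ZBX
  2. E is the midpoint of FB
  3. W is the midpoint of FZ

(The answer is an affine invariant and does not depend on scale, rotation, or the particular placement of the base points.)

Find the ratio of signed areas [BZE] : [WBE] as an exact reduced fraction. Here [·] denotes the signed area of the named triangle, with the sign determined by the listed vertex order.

Choose coordinates Z = (0, 0), X = (1, 0), B = (0, 1).
1. F is the centroid of triangle ZBX ⇒ F = (1/3, 1/3)
2. E is the midpoint of FB ⇒ E = (1/6, 2/3)
3. W is the midpoint of FZ ⇒ W = (1/6, 1/6)
2·[BZE] = 1/6, 2·[WBE] = -1/12
[BZE]:[WBE] = 1/6:-1/12 = -2

[BZE]:[WBE] = -2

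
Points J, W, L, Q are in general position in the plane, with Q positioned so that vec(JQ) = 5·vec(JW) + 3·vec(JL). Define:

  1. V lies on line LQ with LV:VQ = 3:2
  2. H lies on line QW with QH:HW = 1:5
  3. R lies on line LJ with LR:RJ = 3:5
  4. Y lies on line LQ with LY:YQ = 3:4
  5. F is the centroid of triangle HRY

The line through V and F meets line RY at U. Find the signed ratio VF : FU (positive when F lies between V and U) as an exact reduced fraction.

Set J = (0, 0), W = (1, 0), L = (0, 1), Q = (5, 3); any affine frame gives the same invariant.
1. V lies on line LQ with LV:VQ = 3:2 ⇒ V = (3, 11/5)
2. H lies on line QW with QH:HW = 1:5 ⇒ H = (13/3, 5/2)
3. R lies on line LJ with LR:RJ = 3:5 ⇒ R = (0, 5/8)
4. Y lies on line LQ with LY:YQ = 3:4 ⇒ Y = (15/7, 13/7)
5. F is the centroid of triangle HRY ⇒ F = (136/63, 93/56)
line VF meets RY at U = (369/70, 10237/2800)
F = V + t·(U−V) with t = -10/27, so VF:FU = -10/27:37/27

VF:FU = -10/37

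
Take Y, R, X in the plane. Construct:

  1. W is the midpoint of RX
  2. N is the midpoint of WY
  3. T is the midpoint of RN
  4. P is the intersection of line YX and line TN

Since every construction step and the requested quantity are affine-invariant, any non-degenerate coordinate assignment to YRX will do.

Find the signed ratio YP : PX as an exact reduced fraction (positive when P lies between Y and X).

Choose coordinates Y = (0, 0), R = (1, 0), X = (0, 1).
1. W is the midpoint of RX ⇒ W = (1/2, 1/2)
2. N is the midpoint of WY ⇒ N = (1/4, 1/4)
3. T is the midpoint of RN ⇒ T = (5/8, 1/8)
4. P is the intersection of line YX and line TN ⇒ P = (0, 1/3)
P = Y + t·(X−Y) with t = 1/3, so YP:PX = t:(1−t) = 1/3:2/3

YP:PX = 1/2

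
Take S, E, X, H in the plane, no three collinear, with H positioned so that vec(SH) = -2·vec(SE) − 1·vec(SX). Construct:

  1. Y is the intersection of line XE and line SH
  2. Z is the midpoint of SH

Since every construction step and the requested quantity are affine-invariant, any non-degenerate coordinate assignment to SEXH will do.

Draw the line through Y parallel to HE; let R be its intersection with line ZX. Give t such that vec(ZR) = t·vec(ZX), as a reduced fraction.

Set S = (0, 0), E = (1, 0), X = (0, 1), H = (-2, -1); any affine frame gives the same invariant.
1. Y is the intersection of line XE and line SH ⇒ Y = (2/3, 1/3)
2. Z is the midpoint of SH ⇒ Z = (-1, -1/2)
through Y parallel to HE: direction (3, 1); meets ZX at R = (-16/21, -1/7)
R = Z + t·(X−Z) with t = 5/21

t = 5/21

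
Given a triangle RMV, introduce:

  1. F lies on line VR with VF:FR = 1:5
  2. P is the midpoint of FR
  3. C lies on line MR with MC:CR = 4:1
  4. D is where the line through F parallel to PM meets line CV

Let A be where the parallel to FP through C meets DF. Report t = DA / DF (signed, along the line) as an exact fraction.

t = -9/2

Set R = (0, 0), M = (1, 0), V = (0, 1); any affine frame gives the same invariant.
1. F lies on line VR with VF:FR = 1:5 ⇒ F = (0, 5/6)
2. P is the midpoint of FR ⇒ P = (0, 5/12)
3. C lies on line MR with MC:CR = 4:1 ⇒ C = (1/5, 0)
4. D is where the line through F parallel to PM meets line CV ⇒ D = (2/55, 9/11)
through C parallel to FP: direction (0, -5/12); meets DF at A = (1/5, 3/4)
A = D + t·(F−D) with t = -9/2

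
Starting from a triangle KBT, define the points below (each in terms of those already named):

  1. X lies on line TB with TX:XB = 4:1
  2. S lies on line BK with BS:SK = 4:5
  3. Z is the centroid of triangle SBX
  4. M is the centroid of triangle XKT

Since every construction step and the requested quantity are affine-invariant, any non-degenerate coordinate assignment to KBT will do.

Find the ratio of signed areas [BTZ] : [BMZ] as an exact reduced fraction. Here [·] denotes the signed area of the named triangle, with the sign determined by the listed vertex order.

Set K = (0, 0), B = (1, 0), T = (0, 1); any affine frame gives the same invariant.
1. X lies on line TB with TX:XB = 4:1 ⇒ X = (4/5, 1/5)
2. S lies on line BK with BS:SK = 4:5 ⇒ S = (5/9, 0)
3. Z is the centroid of triangle SBX ⇒ Z = (106/135, 1/15)
4. M is the centroid of triangle XKT ⇒ M = (4/15, 2/5)
2·[BTZ] = 4/27, 2·[BMZ] = 1/27
[BTZ]:[BMZ] = 4/27:1/27 = 4

[BTZ]:[BMZ] = 4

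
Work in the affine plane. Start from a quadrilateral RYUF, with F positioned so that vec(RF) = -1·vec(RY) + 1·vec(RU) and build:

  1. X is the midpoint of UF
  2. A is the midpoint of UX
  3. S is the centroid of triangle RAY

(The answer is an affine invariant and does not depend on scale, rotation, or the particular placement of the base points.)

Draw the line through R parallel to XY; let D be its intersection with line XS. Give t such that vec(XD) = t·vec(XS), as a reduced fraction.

Assign R = (0, 0), Y = (1, 0), U = (0, 1), F = (-1, 1) — the answer is frame-independent, so this choice is without loss of generality.
1. X is the midpoint of UF ⇒ X = (-1/2, 1)
2. A is the midpoint of UX ⇒ A = (-1/4, 1)
3. S is the centroid of triangle RAY ⇒ S = (1/4, 1/3)
through R parallel to XY: direction (3/2, -1); meets XS at D = (5/2, -5/3)
D = X + t·(S−X) with t = 4

t = 4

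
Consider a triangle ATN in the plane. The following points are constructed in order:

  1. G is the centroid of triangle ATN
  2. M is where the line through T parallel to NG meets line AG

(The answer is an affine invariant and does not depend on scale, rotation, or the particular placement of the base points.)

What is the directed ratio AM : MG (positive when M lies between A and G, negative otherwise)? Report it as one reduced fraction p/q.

AM:MG = -2

Work in coordinates with A = (0, 0), T = (1, 0), N = (0, 1).
1. G is the centroid of triangle ATN ⇒ G = (1/3, 1/3)
2. M is where the line through T parallel to NG meets line AG ⇒ M = (2/3, 2/3)
M = A + t·(G−A) with t = 2, so AM:MG = t:(1−t) = 2:-1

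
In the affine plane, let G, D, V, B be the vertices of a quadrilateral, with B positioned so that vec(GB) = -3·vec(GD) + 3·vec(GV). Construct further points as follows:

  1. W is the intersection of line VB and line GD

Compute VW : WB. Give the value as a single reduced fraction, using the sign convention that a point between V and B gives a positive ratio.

VW:WB = -1/3

Work in coordinates with G = (0, 0), D = (1, 0), V = (0, 1), B = (-3, 3).
1. W is the intersection of line VB and line GD ⇒ W = (3/2, 0)
W = V + t·(B−V) with t = -1/2, so VW:WB = t:(1−t) = -1/2:3/2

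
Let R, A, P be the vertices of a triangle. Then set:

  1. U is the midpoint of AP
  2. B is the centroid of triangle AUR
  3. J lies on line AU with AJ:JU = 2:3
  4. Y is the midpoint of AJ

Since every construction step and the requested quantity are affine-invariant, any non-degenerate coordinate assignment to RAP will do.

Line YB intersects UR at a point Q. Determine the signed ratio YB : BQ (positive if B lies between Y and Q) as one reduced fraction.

Choose coordinates R = (0, 0), A = (1, 0), P = (0, 1).
1. U is the midpoint of AP ⇒ U = (1/2, 1/2)
2. B is the centroid of triangle AUR ⇒ B = (1/2, 1/6)
3. J lies on line AU with AJ:JU = 2:3 ⇒ J = (4/5, 1/5)
4. Y is the midpoint of AJ ⇒ Y = (9/10, 1/10)
line YB meets UR at Q = (3/14, 3/14)
B = Y + t·(Q−Y) with t = 7/12, so YB:BQ = 7/12:5/12

YB:BQ = 7/5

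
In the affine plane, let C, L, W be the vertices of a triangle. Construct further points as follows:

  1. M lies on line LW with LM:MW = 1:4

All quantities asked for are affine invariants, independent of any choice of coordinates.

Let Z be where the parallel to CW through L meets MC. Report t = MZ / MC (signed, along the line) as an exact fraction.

t = -1/4

Choose coordinates C = (0, 0), L = (1, 0), W = (0, 1).
1. M lies on line LW with LM:MW = 1:4 ⇒ M = (4/5, 1/5)
through L parallel to CW: direction (0, 1); meets MC at Z = (1, 1/4)
Z = M + t·(C−M) with t = -1/4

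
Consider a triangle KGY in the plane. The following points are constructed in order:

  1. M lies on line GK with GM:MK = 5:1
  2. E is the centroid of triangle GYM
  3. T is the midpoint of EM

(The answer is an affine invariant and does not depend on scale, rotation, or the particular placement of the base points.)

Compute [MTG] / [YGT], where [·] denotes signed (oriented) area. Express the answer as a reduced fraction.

Assign K = (0, 0), G = (1, 0), Y = (0, 1) — the answer is frame-independent, so this choice is without loss of generality.
1. M lies on line GK with GM:MK = 5:1 ⇒ M = (1/6, 0)
2. E is the centroid of triangle GYM ⇒ E = (7/18, 1/3)
3. T is the midpoint of EM ⇒ T = (5/18, 1/6)
2·[MTG] = -5/36, 2·[YGT] = -5/9
[MTG]:[YGT] = -5/36:-5/9 = 1/4

[MTG]:[YGT] = 1/4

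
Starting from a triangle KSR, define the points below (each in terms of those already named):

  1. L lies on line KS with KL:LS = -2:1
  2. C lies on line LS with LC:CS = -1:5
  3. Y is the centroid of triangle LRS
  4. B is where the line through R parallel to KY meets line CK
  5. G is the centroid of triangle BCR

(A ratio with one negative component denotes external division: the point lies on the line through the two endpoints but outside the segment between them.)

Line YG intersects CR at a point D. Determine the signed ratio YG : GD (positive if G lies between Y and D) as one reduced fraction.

YG:GD = -5/7

Assign K = (0, 0), S = (1, 0), R = (0, 1) — the answer is frame-independent, so this choice is without loss of generality.
1. L lies on line KS with KL:LS = -2:1 ⇒ L = (2, 0)
2. C lies on line LS with LC:CS = -1:5 ⇒ C = (9/4, 0)
3. Y is the centroid of triangle LRS ⇒ Y = (1, 1/3)
4. B is where the line through R parallel to KY meets line CK ⇒ B = (-3, 0)
5. G is the centroid of triangle BCR ⇒ G = (-1/4, 1/3)
line YG meets CR at D = (3/2, 1/3)
G = Y + t·(D−Y) with t = -5/2, so YG:GD = -5/2:7/2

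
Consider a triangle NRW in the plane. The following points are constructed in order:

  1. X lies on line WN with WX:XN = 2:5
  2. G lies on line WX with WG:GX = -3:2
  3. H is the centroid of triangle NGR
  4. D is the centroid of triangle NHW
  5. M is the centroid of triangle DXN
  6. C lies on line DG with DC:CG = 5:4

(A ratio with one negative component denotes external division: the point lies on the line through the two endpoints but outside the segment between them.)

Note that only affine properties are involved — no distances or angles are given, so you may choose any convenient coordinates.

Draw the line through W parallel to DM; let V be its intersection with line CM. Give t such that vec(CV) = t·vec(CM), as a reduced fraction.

t = 32/5

Assign N = (0, 0), R = (1, 0), W = (0, 1) — the answer is frame-independent, so this choice is without loss of generality.
1. X lies on line WN with WX:XN = 2:5 ⇒ X = (0, 5/7)
2. G lies on line WX with WG:GX = -3:2 ⇒ G = (0, 1/7)
3. H is the centroid of triangle NGR ⇒ H = (1/3, 1/21)
4. D is the centroid of triangle NHW ⇒ D = (1/9, 22/63)
5. M is the centroid of triangle DXN ⇒ M = (1/27, 67/189)
6. C lies on line DG with DC:CG = 5:4 ⇒ C = (4/81, 19/81)
through W parallel to DM: direction (-2/27, 1/189); meets CM at V = (-4/135, 947/945)
V = C + t·(M−C) with t = 32/5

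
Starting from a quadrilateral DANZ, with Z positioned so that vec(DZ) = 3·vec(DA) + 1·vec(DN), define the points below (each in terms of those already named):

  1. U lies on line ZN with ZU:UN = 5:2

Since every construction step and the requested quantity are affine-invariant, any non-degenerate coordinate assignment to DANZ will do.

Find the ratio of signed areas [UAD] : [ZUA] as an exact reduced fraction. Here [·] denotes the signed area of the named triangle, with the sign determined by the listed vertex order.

[UAD]:[ZUA] = -7/15

Set D = (0, 0), A = (1, 0), N = (0, 1), Z = (3, 1); any affine frame gives the same invariant.
1. U lies on line ZN with ZU:UN = 5:2 ⇒ U = (6/7, 1)
2·[UAD] = -1, 2·[ZUA] = 15/7
[UAD]:[ZUA] = -1:15/7 = -7/15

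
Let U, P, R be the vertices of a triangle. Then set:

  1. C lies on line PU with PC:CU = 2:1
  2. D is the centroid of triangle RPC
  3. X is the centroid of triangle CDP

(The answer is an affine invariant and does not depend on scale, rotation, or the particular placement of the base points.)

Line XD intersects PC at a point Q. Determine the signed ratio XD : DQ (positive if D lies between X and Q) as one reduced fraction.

Work in coordinates with U = (0, 0), P = (1, 0), R = (0, 1).
1. C lies on line PU with PC:CU = 2:1 ⇒ C = (1/3, 0)
2. D is the centroid of triangle RPC ⇒ D = (4/9, 1/3)
3. X is the centroid of triangle CDP ⇒ X = (16/27, 1/9)
line XD meets PC at Q = (2/3, 0)
D = X + t·(Q−X) with t = -2, so XD:DQ = -2:3

XD:DQ = -2/3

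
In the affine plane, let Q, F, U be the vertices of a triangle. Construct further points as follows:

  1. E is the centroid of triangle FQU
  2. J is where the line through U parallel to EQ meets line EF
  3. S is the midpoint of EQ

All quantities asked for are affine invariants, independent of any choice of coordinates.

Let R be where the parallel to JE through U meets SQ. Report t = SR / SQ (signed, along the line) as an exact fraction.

t = -3

Work in coordinates with Q = (0, 0), F = (1, 0), U = (0, 1).
1. E is the centroid of triangle FQU ⇒ E = (1/3, 1/3)
2. J is where the line through U parallel to EQ meets line EF ⇒ J = (-1/3, 2/3)
3. S is the midpoint of EQ ⇒ S = (1/6, 1/6)
through U parallel to JE: direction (2/3, -1/3); meets SQ at R = (2/3, 2/3)
R = S + t·(Q−S) with t = -3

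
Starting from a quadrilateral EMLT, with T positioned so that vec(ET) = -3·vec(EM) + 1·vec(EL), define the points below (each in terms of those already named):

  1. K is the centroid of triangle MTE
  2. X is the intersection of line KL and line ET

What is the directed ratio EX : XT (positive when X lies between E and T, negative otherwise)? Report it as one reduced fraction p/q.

Set E = (0, 0), M = (1, 0), L = (0, 1), T = (-3, 1); any affine frame gives the same invariant.
1. K is the centroid of triangle MTE ⇒ K = (-2/3, 1/3)
2. X is the intersection of line KL and line ET ⇒ X = (-3/4, 1/4)
X = E + t·(T−E) with t = 1/4, so EX:XT = t:(1−t) = 1/4:3/4

EX:XT = 1/3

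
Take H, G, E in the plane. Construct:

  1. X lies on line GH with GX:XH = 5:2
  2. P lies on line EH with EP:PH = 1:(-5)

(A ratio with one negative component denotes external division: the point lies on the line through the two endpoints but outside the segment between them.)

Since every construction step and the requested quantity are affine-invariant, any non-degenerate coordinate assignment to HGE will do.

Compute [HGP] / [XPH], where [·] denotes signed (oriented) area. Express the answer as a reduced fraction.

[HGP]:[XPH] = 7/2

Choose coordinates H = (0, 0), G = (1, 0), E = (0, 1).
1. X lies on line GH with GX:XH = 5:2 ⇒ X = (2/7, 0)
2. P lies on line EH with EP:PH = 1:(-5) ⇒ P = (0, 5/4)
2·[HGP] = 5/4, 2·[XPH] = 5/14
[HGP]:[XPH] = 5/4:5/14 = 7/2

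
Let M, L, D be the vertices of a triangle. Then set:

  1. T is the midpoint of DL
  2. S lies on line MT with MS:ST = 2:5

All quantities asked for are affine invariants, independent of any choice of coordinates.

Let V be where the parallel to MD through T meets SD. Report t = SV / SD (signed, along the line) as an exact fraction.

t = -5/2

Set M = (0, 0), L = (1, 0), D = (0, 1); any affine frame gives the same invariant.
1. T is the midpoint of DL ⇒ T = (1/2, 1/2)
2. S lies on line MT with MS:ST = 2:5 ⇒ S = (1/7, 1/7)
through T parallel to MD: direction (0, 1); meets SD at V = (1/2, -2)
V = S + t·(D−S) with t = -5/2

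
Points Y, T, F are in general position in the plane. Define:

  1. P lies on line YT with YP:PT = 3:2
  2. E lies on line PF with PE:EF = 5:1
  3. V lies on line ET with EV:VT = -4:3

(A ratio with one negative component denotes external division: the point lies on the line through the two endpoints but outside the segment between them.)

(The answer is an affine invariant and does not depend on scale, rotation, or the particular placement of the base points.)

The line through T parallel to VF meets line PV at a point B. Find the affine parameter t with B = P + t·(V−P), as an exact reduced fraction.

t = 7/8

Work in coordinates with Y = (0, 0), T = (1, 0), F = (0, 1).
1. P lies on line YT with YP:PT = 3:2 ⇒ P = (3/5, 0)
2. E lies on line PF with PE:EF = 5:1 ⇒ E = (1/10, 5/6)
3. V lies on line ET with EV:VT = -4:3 ⇒ V = (37/10, -5/2)
through T parallel to VF: direction (-37/10, 7/2); meets PV at B = (53/16, -35/16)
B = P + t·(V−P) with t = 7/8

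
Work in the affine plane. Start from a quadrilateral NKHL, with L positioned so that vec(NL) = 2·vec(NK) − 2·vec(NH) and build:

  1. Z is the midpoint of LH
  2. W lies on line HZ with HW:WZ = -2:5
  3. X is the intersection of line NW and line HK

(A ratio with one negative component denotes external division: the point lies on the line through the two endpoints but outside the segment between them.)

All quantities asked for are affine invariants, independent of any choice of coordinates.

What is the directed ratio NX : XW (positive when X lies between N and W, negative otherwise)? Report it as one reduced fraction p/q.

NX:XW = 3

Set N = (0, 0), K = (1, 0), H = (0, 1), L = (2, -2); any affine frame gives the same invariant.
1. Z is the midpoint of LH ⇒ Z = (1, -1/2)
2. W lies on line HZ with HW:WZ = -2:5 ⇒ W = (-2/3, 2)
3. X is the intersection of line NW and line HK ⇒ X = (-1/2, 3/2)
X = N + t·(W−N) with t = 3/4, so NX:XW = t:(1−t) = 3/4:1/4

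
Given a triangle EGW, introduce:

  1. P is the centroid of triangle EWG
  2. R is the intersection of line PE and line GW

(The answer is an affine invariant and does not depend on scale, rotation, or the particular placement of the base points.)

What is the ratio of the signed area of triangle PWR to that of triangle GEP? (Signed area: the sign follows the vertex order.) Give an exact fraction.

Choose coordinates E = (0, 0), G = (1, 0), W = (0, 1).
1. P is the centroid of triangle EWG ⇒ P = (1/3, 1/3)
2. R is the intersection of line PE and line GW ⇒ R = (1/2, 1/2)
2·[PWR] = -1/6, 2·[GEP] = -1/3
[PWR]:[GEP] = -1/6:-1/3 = 1/2

[PWR]:[GEP] = 1/2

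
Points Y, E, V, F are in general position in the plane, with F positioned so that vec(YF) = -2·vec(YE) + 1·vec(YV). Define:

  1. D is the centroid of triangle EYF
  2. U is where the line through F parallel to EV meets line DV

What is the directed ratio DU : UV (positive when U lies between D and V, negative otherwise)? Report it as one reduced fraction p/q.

DU:UV = -1/2

Set Y = (0, 0), E = (1, 0), V = (0, 1), F = (-2, 1); any affine frame gives the same invariant.
1. D is the centroid of triangle EYF ⇒ D = (-1/3, 1/3)
2. U is where the line through F parallel to EV meets line DV ⇒ U = (-2/3, -1/3)
U = D + t·(V−D) with t = -1, so DU:UV = t:(1−t) = -1:2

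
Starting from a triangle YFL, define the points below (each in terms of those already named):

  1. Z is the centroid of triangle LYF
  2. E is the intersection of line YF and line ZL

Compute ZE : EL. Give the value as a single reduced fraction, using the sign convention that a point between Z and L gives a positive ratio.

ZE:EL = -1/3

Choose coordinates Y = (0, 0), F = (1, 0), L = (0, 1).
1. Z is the centroid of triangle LYF ⇒ Z = (1/3, 1/3)
2. E is the intersection of line YF and line ZL ⇒ E = (1/2, 0)
E = Z + t·(L−Z) with t = -1/2, so ZE:EL = t:(1−t) = -1/2:3/2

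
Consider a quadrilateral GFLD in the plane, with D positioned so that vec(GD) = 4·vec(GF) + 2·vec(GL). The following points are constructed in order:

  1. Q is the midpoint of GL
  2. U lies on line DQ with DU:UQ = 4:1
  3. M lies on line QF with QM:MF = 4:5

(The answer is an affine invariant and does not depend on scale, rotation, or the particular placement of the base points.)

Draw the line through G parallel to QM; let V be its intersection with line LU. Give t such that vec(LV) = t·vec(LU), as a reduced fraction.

Choose coordinates G = (0, 0), F = (1, 0), L = (0, 1), D = (4, 2).
1. Q is the midpoint of GL ⇒ Q = (0, 1/2)
2. U lies on line DQ with DU:UQ = 4:1 ⇒ U = (4/5, 4/5)
3. M lies on line QF with QM:MF = 4:5 ⇒ M = (4/9, 5/18)
through G parallel to QM: direction (4/9, -2/9); meets LU at V = (-4, 2)
V = L + t·(U−L) with t = -5

t = -5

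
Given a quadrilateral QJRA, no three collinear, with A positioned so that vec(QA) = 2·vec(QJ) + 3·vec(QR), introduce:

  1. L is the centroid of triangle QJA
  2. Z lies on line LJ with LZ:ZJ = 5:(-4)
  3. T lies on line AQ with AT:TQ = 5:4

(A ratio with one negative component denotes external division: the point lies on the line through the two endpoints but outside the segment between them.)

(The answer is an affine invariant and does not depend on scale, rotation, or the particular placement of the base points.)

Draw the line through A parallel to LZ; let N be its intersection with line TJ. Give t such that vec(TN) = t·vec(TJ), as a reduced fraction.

t = 10

Assign Q = (0, 0), J = (1, 0), R = (0, 1), A = (2, 3) — the answer is frame-independent, so this choice is without loss of generality.
1. L is the centroid of triangle QJA ⇒ L = (1, 1)
2. Z lies on line LJ with LZ:ZJ = 5:(-4) ⇒ Z = (1, -4)
3. T lies on line AQ with AT:TQ = 5:4 ⇒ T = (8/9, 4/3)
through A parallel to LZ: direction (0, -5); meets TJ at N = (2, -12)
N = T + t·(J−T) with t = 10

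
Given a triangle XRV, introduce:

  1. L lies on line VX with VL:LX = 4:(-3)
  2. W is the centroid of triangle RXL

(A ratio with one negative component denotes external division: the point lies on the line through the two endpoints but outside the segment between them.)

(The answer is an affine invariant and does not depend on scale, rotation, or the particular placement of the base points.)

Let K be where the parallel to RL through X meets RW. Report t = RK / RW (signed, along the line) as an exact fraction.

t = 3

Set X = (0, 0), R = (1, 0), V = (0, 1); any affine frame gives the same invariant.
1. L lies on line VX with VL:LX = 4:(-3) ⇒ L = (0, -3)
2. W is the centroid of triangle RXL ⇒ W = (1/3, -1)
through X parallel to RL: direction (-1, -3); meets RW at K = (-1, -3)
K = R + t·(W−R) with t = 3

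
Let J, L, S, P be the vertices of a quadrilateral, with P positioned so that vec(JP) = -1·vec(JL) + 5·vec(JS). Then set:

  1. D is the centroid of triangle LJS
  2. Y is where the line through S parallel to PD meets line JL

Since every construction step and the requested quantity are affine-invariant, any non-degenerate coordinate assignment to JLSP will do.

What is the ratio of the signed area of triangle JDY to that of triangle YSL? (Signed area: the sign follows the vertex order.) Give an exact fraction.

[JDY]:[YSL] = 2/15

Choose coordinates J = (0, 0), L = (1, 0), S = (0, 1), P = (-1, 5).
1. D is the centroid of triangle LJS ⇒ D = (1/3, 1/3)
2. Y is where the line through S parallel to PD meets line JL ⇒ Y = (2/7, 0)
2·[JDY] = -2/21, 2·[YSL] = -5/7
[JDY]:[YSL] = -2/21:-5/7 = 2/15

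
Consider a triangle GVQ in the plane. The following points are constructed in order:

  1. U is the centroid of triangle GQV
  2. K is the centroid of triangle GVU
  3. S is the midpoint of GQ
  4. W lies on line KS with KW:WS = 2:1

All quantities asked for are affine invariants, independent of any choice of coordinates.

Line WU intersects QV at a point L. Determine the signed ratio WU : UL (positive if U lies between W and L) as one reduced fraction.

Choose coordinates G = (0, 0), V = (1, 0), Q = (0, 1).
1. U is the centroid of triangle GQV ⇒ U = (1/3, 1/3)
2. K is the centroid of triangle GVU ⇒ K = (4/9, 1/9)
3. S is the midpoint of GQ ⇒ S = (0, 1/2)
4. W lies on line KS with KW:WS = 2:1 ⇒ W = (4/27, 10/27)
line WU meets QV at L = (3/4, 1/4)
U = W + t·(L−W) with t = 4/13, so WU:UL = 4/13:9/13

WU:UL = 4/9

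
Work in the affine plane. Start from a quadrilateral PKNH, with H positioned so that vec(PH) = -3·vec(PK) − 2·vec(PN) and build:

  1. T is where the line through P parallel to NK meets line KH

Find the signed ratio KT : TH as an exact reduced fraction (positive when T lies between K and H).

Work in coordinates with P = (0, 0), K = (1, 0), N = (0, 1), H = (-3, -2).
1. T is where the line through P parallel to NK meets line KH ⇒ T = (1/3, -1/3)
T = K + t·(H−K) with t = 1/6, so KT:TH = t:(1−t) = 1/6:5/6

KT:TH = 1/5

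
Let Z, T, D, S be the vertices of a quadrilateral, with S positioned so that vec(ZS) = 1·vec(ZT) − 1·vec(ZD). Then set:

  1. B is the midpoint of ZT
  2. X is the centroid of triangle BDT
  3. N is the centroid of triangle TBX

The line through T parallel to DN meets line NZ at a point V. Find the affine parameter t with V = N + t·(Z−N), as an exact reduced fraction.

t = -1/3

Choose coordinates Z = (0, 0), T = (1, 0), D = (0, 1), S = (1, -1).
1. B is the midpoint of ZT ⇒ B = (1/2, 0)
2. X is the centroid of triangle BDT ⇒ X = (1/2, 1/3)
3. N is the centroid of triangle TBX ⇒ N = (2/3, 1/9)
through T parallel to DN: direction (2/3, -8/9); meets NZ at V = (8/9, 4/27)
V = N + t·(Z−N) with t = -1/3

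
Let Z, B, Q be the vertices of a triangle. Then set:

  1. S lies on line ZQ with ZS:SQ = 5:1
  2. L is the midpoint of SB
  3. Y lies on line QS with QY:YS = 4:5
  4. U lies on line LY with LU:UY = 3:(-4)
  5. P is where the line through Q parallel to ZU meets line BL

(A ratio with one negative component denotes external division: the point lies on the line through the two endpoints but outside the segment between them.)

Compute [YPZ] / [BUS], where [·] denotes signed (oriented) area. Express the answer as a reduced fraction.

Set Z = (0, 0), B = (1, 0), Q = (0, 1); any affine frame gives the same invariant.
1. S lies on line ZQ with ZS:SQ = 5:1 ⇒ S = (0, 5/6)
2. L is the midpoint of SB ⇒ L = (1/2, 5/12)
3. Y lies on line QS with QY:YS = 4:5 ⇒ Y = (0, 25/27)
4. U lies on line LY with LU:UY = 3:(-4) ⇒ U = (2, -10/9)
5. P is where the line through Q parallel to ZU meets line BL ⇒ P = (-3/5, 4/3)
2·[YPZ] = 5/9, 2·[BUS] = -5/18
[YPZ]:[BUS] = 5/9:-5/18 = -2

[YPZ]:[BUS] = -2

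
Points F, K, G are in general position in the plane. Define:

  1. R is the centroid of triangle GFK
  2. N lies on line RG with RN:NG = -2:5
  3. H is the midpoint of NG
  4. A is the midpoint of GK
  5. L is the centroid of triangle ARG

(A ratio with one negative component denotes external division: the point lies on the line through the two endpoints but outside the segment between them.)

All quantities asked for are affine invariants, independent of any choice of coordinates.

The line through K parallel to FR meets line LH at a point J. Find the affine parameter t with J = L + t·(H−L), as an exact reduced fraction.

t = 8

Assign F = (0, 0), K = (1, 0), G = (0, 1) — the answer is frame-independent, so this choice is without loss of generality.
1. R is the centroid of triangle GFK ⇒ R = (1/3, 1/3)
2. N lies on line RG with RN:NG = -2:5 ⇒ N = (5/9, -1/9)
3. H is the midpoint of NG ⇒ H = (5/18, 4/9)
4. A is the midpoint of GK ⇒ A = (1/2, 1/2)
5. L is the centroid of triangle ARG ⇒ L = (5/18, 11/18)
through K parallel to FR: direction (1/3, 1/3); meets LH at J = (5/18, -13/18)
J = L + t·(H−L) with t = 8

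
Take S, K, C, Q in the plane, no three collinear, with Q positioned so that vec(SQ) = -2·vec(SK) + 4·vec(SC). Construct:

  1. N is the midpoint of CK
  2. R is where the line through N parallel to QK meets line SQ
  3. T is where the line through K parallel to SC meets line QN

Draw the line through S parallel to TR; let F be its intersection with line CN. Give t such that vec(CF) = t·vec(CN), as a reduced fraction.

Set S = (0, 0), K = (1, 0), C = (0, 1), Q = (-2, 4); any affine frame gives the same invariant.
1. N is the midpoint of CK ⇒ N = (1/2, 1/2)
2. R is where the line through N parallel to QK meets line SQ ⇒ R = (-7/4, 7/2)
3. T is where the line through K parallel to SC meets line QN ⇒ T = (1, -1/5)
through S parallel to TR: direction (-11/4, 37/10); meets CN at F = (-55/19, 74/19)
F = C + t·(N−C) with t = -110/19

t = -110/19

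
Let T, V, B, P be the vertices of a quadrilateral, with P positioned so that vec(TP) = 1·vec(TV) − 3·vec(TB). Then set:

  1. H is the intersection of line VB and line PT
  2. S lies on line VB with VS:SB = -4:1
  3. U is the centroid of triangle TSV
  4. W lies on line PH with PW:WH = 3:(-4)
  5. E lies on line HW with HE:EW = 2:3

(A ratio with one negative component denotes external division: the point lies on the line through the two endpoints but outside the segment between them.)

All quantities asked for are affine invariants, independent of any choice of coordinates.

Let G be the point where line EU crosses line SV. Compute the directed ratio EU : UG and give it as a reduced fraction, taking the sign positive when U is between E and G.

Set T = (0, 0), V = (1, 0), B = (0, 1), P = (1, -3); any affine frame gives the same invariant.
1. H is the intersection of line VB and line PT ⇒ H = (-1/2, 3/2)
2. S lies on line VB with VS:SB = -4:1 ⇒ S = (-1/3, 4/3)
3. U is the centroid of triangle TSV ⇒ U = (2/9, 4/9)
4. W lies on line PH with PW:WH = 3:(-4) ⇒ W = (11/2, -33/2)
5. E lies on line HW with HE:EW = 2:3 ⇒ E = (19/10, -57/10)
line EU meets SV at G = (13/134, 121/134)
U = E + t·(G−E) with t = 67/72, so EU:UG = 67/72:5/72

EU:UG = 67/5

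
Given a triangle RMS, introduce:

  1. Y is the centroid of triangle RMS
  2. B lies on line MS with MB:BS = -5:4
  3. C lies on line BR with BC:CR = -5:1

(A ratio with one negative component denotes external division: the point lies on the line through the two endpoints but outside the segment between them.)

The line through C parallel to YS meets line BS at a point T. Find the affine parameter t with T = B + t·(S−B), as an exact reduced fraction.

Work in coordinates with R = (0, 0), M = (1, 0), S = (0, 1).
1. Y is the centroid of triangle RMS ⇒ Y = (1/3, 1/3)
2. B lies on line MS with MB:BS = -5:4 ⇒ B = (-4, 5)
3. C lies on line BR with BC:CR = -5:1 ⇒ C = (1, -5/4)
through C parallel to YS: direction (-1/3, 2/3); meets BS at T = (-1/4, 5/4)
T = B + t·(S−B) with t = 15/16

t = 15/16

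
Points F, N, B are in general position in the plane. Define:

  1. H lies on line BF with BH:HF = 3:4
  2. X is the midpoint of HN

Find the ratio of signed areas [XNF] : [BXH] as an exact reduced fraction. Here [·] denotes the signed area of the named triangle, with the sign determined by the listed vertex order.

[XNF]:[BXH] = 4/3

Set F = (0, 0), N = (1, 0), B = (0, 1); any affine frame gives the same invariant.
1. H lies on line BF with BH:HF = 3:4 ⇒ H = (0, 4/7)
2. X is the midpoint of HN ⇒ X = (1/2, 2/7)
2·[XNF] = -2/7, 2·[BXH] = -3/14
[XNF]:[BXH] = -2/7:-3/14 = 4/3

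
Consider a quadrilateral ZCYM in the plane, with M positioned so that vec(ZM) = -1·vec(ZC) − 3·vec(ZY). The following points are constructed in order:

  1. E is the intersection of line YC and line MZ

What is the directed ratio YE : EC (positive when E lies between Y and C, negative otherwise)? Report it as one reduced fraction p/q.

YE:EC = 1/3

Set Z = (0, 0), C = (1, 0), Y = (0, 1), M = (-1, -3); any affine frame gives the same invariant.
1. E is the intersection of line YC and line MZ ⇒ E = (1/4, 3/4)
E = Y + t·(C−Y) with t = 1/4, so YE:EC = t:(1−t) = 1/4:3/4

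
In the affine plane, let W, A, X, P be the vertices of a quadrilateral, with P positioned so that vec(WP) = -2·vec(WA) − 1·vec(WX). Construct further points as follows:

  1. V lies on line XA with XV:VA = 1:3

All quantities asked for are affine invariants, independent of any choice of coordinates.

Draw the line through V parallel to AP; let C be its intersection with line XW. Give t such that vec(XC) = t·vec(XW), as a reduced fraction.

t = 1/3

Set W = (0, 0), A = (1, 0), X = (0, 1), P = (-2, -1); any affine frame gives the same invariant.
1. V lies on line XA with XV:VA = 1:3 ⇒ V = (1/4, 3/4)
through V parallel to AP: direction (-3, -1); meets XW at C = (0, 2/3)
C = X + t·(W−X) with t = 1/3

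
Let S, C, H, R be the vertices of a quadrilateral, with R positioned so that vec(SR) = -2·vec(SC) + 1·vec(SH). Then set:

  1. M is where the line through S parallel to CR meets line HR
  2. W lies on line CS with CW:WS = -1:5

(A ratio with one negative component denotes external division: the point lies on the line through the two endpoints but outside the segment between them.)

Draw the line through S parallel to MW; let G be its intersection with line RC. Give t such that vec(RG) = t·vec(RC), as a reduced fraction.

t = 9/5

Choose coordinates S = (0, 0), C = (1, 0), H = (0, 1), R = (-2, 1).
1. M is where the line through S parallel to CR meets line HR ⇒ M = (-3, 1)
2. W lies on line CS with CW:WS = -1:5 ⇒ W = (5/4, 0)
through S parallel to MW: direction (17/4, -1); meets RC at G = (17/5, -4/5)
G = R + t·(C−R) with t = 9/5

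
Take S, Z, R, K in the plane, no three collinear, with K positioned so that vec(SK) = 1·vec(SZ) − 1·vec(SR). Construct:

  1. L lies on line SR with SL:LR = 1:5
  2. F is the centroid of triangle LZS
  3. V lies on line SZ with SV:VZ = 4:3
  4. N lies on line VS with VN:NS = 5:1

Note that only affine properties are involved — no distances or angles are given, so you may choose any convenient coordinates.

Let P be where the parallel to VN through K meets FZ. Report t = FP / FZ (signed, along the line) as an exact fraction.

t = 19

Choose coordinates S = (0, 0), Z = (1, 0), R = (0, 1), K = (1, -1).
1. L lies on line SR with SL:LR = 1:5 ⇒ L = (0, 1/6)
2. F is the centroid of triangle LZS ⇒ F = (1/3, 1/18)
3. V lies on line SZ with SV:VZ = 4:3 ⇒ V = (4/7, 0)
4. N lies on line VS with VN:NS = 5:1 ⇒ N = (2/21, 0)
through K parallel to VN: direction (-10/21, 0); meets FZ at P = (13, -1)
P = F + t·(Z−F) with t = 19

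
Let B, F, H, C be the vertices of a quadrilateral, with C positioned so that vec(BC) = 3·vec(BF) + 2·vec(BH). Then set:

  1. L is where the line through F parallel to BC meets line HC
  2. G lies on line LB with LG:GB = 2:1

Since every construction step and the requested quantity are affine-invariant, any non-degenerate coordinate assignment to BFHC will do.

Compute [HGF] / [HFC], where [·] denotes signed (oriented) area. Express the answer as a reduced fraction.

Set B = (0, 0), F = (1, 0), H = (0, 1), C = (3, 2); any affine frame gives the same invariant.
1. L is where the line through F parallel to BC meets line HC ⇒ L = (5, 8/3)
2. G lies on line LB with LG:GB = 2:1 ⇒ G = (5/3, 8/9)
2·[HGF] = -14/9, 2·[HFC] = 4
[HGF]:[HFC] = -14/9:4 = -7/18

[HGF]:[HFC] = -7/18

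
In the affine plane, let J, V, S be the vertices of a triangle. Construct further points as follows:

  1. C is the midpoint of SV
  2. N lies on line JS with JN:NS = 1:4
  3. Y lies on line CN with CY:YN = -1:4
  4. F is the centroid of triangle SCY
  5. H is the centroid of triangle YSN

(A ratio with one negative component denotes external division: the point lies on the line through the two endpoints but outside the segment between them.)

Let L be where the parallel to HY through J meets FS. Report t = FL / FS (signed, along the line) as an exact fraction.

t = -7/3

Set J = (0, 0), V = (1, 0), S = (0, 1); any affine frame gives the same invariant.
1. C is the midpoint of SV ⇒ C = (1/2, 1/2)
2. N lies on line JS with JN:NS = 1:4 ⇒ N = (0, 1/5)
3. Y lies on line CN with CY:YN = -1:4 ⇒ Y = (2/3, 3/5)
4. F is the centroid of triangle SCY ⇒ F = (7/18, 7/10)
5. H is the centroid of triangle YSN ⇒ H = (2/9, 3/5)
through J parallel to HY: direction (4/9, 0); meets FS at L = (35/27, 0)
L = F + t·(S−F) with t = -7/3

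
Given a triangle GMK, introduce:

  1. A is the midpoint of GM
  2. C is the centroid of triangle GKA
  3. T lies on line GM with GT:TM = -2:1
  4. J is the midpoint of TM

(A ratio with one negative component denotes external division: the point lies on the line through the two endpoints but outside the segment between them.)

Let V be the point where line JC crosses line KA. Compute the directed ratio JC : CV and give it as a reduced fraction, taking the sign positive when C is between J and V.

Assign G = (0, 0), M = (1, 0), K = (0, 1) — the answer is frame-independent, so this choice is without loss of generality.
1. A is the midpoint of GM ⇒ A = (1/2, 0)
2. C is the centroid of triangle GKA ⇒ C = (1/6, 1/3)
3. T lies on line GM with GT:TM = -2:1 ⇒ T = (2, 0)
4. J is the midpoint of TM ⇒ J = (3/2, 0)
line JC meets KA at V = (5/14, 2/7)
C = J + t·(V−J) with t = 7/6, so JC:CV = 7/6:-1/6

JC:CV = -7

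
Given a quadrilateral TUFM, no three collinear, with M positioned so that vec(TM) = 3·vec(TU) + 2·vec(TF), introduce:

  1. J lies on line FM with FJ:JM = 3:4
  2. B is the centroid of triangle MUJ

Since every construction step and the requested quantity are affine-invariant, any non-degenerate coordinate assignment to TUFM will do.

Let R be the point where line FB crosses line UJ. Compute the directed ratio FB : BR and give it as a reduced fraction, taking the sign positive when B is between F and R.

Work in coordinates with T = (0, 0), U = (1, 0), F = (0, 1), M = (3, 2).
1. J lies on line FM with FJ:JM = 3:4 ⇒ J = (9/7, 10/7)
2. B is the centroid of triangle MUJ ⇒ B = (37/21, 8/7)
line FB meets UJ at R = (111/91, 100/91)
B = F + t·(R−F) with t = 13/9, so FB:BR = 13/9:-4/9

FB:BR = -13/4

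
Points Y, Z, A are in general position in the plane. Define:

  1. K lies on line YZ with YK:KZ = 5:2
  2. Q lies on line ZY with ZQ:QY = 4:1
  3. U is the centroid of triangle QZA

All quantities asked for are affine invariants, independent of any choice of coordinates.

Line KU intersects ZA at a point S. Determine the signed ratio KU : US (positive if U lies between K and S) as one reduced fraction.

KU:US = 1/14

Work in coordinates with Y = (0, 0), Z = (1, 0), A = (0, 1).
1. K lies on line YZ with YK:KZ = 5:2 ⇒ K = (5/7, 0)
2. Q lies on line ZY with ZQ:QY = 4:1 ⇒ Q = (1/5, 0)
3. U is the centroid of triangle QZA ⇒ U = (2/5, 1/3)
line KU meets ZA at S = (-4, 5)
U = K + t·(S−K) with t = 1/15, so KU:US = 1/15:14/15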